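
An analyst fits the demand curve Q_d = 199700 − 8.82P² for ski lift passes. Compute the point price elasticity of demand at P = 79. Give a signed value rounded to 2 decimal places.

-0.76

dQ_d/dP = −2·8.82·P = -1393.56. At P = 79, Q_d = 144654.38.
Ed = (dQ_d/dP)·(P/Q_d) = (-1393.56) × (79/144654.38) = -0.7610…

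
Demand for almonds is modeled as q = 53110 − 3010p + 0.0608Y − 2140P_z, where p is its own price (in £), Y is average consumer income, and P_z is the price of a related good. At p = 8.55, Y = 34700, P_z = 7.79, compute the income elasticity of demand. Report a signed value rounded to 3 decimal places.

At the given values, q = 53110 − 3010(8.55) + 0.0608(34700) − 2140(7.79) = 12813.66.
∂q/∂Y = 0.0608.
E = (0.0608) × (34700/12813.66) = 0.16464…

0.165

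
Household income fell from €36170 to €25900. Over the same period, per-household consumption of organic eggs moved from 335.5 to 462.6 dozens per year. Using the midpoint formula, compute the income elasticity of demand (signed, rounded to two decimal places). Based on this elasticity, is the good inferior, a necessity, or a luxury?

-0.96; inferior

%ΔQ = (462.6 − 335.5)/[( 335.5 + 462.6)/2] = 127.1/399.05 = 0.318506…
%ΔIncome = (25900 − 36170)/[( 36170 + 25900)/2] = -10270/31035 = -0.330916…
E_income = (127.1/399.05) / (-10270/31035) = -0.9624…
E_income < 0 ⇒ inferior good.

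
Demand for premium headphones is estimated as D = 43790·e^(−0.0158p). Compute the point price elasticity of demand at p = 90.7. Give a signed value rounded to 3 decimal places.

-1.433

dD/dp = −0.0158·D = -165.068. At p = 90.7, D = 10447.3.
Ed = (dD/dp)·(p/D) = (-165.068) × (90.7/10447.3) = -1.43306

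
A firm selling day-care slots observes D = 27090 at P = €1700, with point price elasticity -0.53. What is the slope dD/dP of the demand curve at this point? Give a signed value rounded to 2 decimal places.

-8.45

Ed = (dD/dP)·(P/D) ⇒ dD/dP = Ed·D/P = (-0.53)·27090/1700 = -8.4457…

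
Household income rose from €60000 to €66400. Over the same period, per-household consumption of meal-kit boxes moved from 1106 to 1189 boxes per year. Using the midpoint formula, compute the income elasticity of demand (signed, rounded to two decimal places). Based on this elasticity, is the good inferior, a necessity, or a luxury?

%ΔQ = (1189 − 1106)/[( 1106 + 1189)/2] = 83/1147.5 = 0.072331…
%ΔIncome = (66400 − 60000)/[( 60000 + 66400)/2] = 6400/63200 = 0.101265…
E_income = (83/1147.5) / (6400/63200) = 0.7142…
0 < E_income < 1 ⇒ normal good, necessity.

0.71; necessity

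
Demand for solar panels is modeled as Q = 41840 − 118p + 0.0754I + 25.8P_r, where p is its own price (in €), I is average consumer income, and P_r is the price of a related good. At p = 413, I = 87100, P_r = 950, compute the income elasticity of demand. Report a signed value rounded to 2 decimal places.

0.27

At the given values, Q = 41840 − 118(413) + 0.0754(87100) + 25.8(950) = 24183.34.
∂Q/∂I = 0.0754.
E = (0.0754) × (87100/24183.34) = 0.2715…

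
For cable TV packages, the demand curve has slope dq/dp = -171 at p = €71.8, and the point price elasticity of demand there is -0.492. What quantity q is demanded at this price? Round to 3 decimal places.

24954.878

Ed = (dq/dp)·(p/q) ⇒ q = (dq/dp)·p/Ed = (-171)·71.8/(-0.492) = 24954.87804…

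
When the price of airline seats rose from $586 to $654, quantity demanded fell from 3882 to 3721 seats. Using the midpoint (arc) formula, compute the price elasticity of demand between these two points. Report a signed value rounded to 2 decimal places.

%ΔQ = (3721 − 3882) / [(3882 + 3721)/2] = -161/3801.5 = -0.042351…
%ΔP = (654 − 586) / [(586 + 654)/2] = 68/620 = 0.109677…
Arc Ed = %ΔQ / %ΔP = (-161/3801.5) / (68/620) = -0.3861…

-0.39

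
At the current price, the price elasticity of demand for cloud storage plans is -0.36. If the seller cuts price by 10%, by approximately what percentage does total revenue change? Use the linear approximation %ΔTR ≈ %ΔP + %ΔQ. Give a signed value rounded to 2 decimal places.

%ΔQ ≈ Ed × %ΔP = (-0.36) × (-10%) = +3.6000%
%ΔTR ≈ %ΔP + %ΔQ = (-10%) + (+3.6000%) = -6.4000%

-6.40%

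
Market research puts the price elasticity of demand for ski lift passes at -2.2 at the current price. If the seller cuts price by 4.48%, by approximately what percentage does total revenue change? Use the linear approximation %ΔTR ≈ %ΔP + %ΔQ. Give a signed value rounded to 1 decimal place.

+5.4%

%ΔQ ≈ Ed × %ΔP = (-2.2) × (-4.48%) = +9.8560%
%ΔTR ≈ %ΔP + %ΔQ = (-4.48%) + (+9.8560%) = +5.3760%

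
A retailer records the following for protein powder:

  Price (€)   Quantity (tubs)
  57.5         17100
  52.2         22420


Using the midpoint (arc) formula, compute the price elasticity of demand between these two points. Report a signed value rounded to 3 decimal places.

-2.786

%ΔQ = (22420 − 17100) / [(17100 + 22420)/2] = 5320/19760 = 0.269230…
%ΔP = (52.2 − 57.5) / [(57.5 + 52.2)/2] = -5.3/54.85 = -0.096627…
Arc Ed = %ΔQ / %ΔP = (5320/19760) / (-5.3/54.85) = -2.78628…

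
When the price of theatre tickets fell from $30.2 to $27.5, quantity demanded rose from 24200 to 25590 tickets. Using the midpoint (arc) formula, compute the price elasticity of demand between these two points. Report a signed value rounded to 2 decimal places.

%ΔQ = (25590 − 24200) / [(24200 + 25590)/2] = 1390/24895 = 0.055834…
%ΔP = (27.5 − 30.2) / [(30.2 + 27.5)/2] = -2.7/28.85 = -0.093587…
Arc Ed = %ΔQ / %ΔP = (1390/24895) / (-2.7/28.85) = -0.5966…

-0.60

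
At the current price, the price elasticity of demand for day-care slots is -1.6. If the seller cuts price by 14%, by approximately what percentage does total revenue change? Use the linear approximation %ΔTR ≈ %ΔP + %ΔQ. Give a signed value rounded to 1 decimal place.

+8.4%

%ΔQ ≈ Ed × %ΔP = (-1.6) × (-14%) = +22.4000%
%ΔTR ≈ %ΔP + %ΔQ = (-14%) + (+22.4000%) = +8.4000%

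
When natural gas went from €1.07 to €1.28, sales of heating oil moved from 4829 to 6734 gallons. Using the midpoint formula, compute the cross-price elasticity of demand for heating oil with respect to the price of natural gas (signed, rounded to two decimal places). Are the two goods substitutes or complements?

%ΔQ_{heating oil} = (6734 − 4829)/avg = 1905/5781.5 = 0.329499…
%ΔP_{natural gas} = (1.28 − 1.07)/avg = 0.21/1.175 = 0.178723…
E_cross = (1905/5781.5) / (0.21/1.175) = 1.8436…
E_cross > 0 ⇒ the goods are substitutes.

1.84; substitutes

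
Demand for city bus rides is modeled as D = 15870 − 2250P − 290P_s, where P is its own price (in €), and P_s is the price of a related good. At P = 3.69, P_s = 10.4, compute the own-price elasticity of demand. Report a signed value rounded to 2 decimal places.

At the given values, D = 15870 − 2250(3.69) − 290(10.4) = 4551.5.
∂D/∂P = −2250.
E = (-2250) × (3.69/4551.5) = -1.8241…

-1.82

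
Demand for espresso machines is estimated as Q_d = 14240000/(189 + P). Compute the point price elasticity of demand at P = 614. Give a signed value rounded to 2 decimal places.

dQ_d/dP = −14240000/(189 + P)² = -22.0841. At P = 614, Q_d = 17733.5.
Ed = (dQ_d/dP)·(P/Q_d) = (-22.0841) × (614/17733.5) = -0.7646…

-0.76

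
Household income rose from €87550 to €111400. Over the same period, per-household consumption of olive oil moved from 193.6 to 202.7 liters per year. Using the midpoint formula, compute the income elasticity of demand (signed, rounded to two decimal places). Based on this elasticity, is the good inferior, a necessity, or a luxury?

0.19; necessity

%ΔQ = (202.7 − 193.6)/[( 193.6 + 202.7)/2] = 9.1/198.15 = 0.045924…
%ΔIncome = (111400 − 87550)/[( 87550 + 111400)/2] = 23850/99475 = 0.239758…
E_income = (9.1/198.15) / (23850/99475) = 0.1915…
0 < E_income < 1 ⇒ normal good, necessity.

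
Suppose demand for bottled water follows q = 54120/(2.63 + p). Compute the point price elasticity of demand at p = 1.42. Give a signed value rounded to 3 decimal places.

dq/dp = −54120/(2.63 + p)² = -3299.5. At p = 1.42, q = 13363.
Ed = (dq/dp)·(p/q) = (-3299.5) × (1.42/13363) = -0.35061…

-0.351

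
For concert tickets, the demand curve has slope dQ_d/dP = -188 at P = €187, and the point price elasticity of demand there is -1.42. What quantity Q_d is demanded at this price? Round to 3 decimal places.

24757.746

Ed = (dQ_d/dP)·(P/Q_d) ⇒ Q_d = (dQ_d/dP)·P/Ed = (-188)·187/(-1.42) = 24757.74647…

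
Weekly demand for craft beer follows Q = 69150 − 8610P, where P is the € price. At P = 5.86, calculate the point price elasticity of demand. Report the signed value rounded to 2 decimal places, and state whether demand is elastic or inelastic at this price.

-2.70; elastic

dQ/dP = −8610. At P = 5.86, Q = 69150 − 8610(5.86) = 18695.4.
Ed = (dQ/dP)·(P/Q) = −8610 × (5.86/18695.4) = -2.6987…
|Ed| = 2.70 > 1, so demand is elastic.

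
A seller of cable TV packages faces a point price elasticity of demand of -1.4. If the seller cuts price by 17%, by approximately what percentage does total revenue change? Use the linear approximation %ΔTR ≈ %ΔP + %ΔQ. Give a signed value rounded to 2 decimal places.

+6.80%

%ΔQ ≈ Ed × %ΔP = (-1.4) × (-17%) = +23.8000%
%ΔTR ≈ %ΔP + %ΔQ = (-17%) + (+23.8000%) = +6.8000%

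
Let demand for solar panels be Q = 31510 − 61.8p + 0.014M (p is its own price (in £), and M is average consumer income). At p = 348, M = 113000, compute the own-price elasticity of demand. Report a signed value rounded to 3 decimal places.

At the given values, Q = 31510 − 61.8(348) + 0.014(113000) = 11585.6.
∂Q/∂p = −61.8.
E = (-61.8) × (348/11585.6) = -1.85630…

-1.856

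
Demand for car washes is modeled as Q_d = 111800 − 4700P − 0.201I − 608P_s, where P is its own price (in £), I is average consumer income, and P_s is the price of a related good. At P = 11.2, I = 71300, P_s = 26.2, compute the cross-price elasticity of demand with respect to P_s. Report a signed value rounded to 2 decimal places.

At the given values, Q_d = 111800 − 4700(11.2) − 0.201(71300) − 608(26.2) = 28899.1.
∂Q_d/∂P_s = -608.
E = (-608) × (26.2/28899.1) = -0.5512…

-0.55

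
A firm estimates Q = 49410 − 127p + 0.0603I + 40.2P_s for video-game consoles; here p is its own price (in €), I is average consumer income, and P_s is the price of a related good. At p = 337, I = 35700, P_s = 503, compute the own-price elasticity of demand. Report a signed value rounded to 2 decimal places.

-1.48

At the given values, Q = 49410 − 127(337) + 0.0603(35700) + 40.2(503) = 28984.31.
∂Q/∂p = −127.
E = (-127) × (337/28984.31) = -1.4766…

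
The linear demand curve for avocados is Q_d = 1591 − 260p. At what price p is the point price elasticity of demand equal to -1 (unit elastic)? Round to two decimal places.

3.06

Ed = −260p/(1591 − 260p). Set this equal to -1:
260p = 1·(1591 − 260p) ⇒ 260p(1 + 1) = 1·1591
p = 1·1591 / (260·2) = 3.0596…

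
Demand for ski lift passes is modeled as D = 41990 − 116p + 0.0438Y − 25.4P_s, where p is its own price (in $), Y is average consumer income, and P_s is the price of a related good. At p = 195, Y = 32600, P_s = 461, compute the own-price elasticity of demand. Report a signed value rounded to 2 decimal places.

At the given values, D = 41990 − 116(195) + 0.0438(32600) − 25.4(461) = 9088.48.
∂D/∂p = −116.
E = (-116) × (195/9088.48) = -2.4888…

-2.49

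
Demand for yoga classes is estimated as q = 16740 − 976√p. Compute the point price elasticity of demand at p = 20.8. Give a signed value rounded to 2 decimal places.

dq/dp = −976/(2√p) = -107.001. At p = 20.8, q = 12288.8.
Ed = (dq/dp)·(p/q) = (-107.001) × (20.8/12288.8) = -0.1811…

-0.18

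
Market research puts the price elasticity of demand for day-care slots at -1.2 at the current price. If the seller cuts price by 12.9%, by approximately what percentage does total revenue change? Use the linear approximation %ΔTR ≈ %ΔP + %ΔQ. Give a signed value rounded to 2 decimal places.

+2.58%

%ΔQ ≈ Ed × %ΔP = (-1.2) × (-12.9%) = +15.4800%
%ΔTR ≈ %ΔP + %ΔQ = (-12.9%) + (+15.4800%) = +2.5800%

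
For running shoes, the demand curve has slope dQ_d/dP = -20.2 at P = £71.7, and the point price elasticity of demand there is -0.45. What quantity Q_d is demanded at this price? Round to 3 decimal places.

Ed = (dQ_d/dP)·(P/Q_d) ⇒ Q_d = (dQ_d/dP)·P/Ed = (-20.2)·71.7/(-0.45) = 3218.53333…

3218.533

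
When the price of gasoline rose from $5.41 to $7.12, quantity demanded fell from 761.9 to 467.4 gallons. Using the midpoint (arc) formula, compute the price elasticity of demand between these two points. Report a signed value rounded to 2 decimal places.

%ΔQ = (467.4 − 761.9) / [(761.9 + 467.4)/2] = -294.5/614.65 = -0.479134…
%ΔP = (7.12 − 5.41) / [(5.41 + 7.12)/2] = 1.71/6.265 = 0.272944…
Arc Ed = %ΔQ / %ΔP = (-294.5/614.65) / (1.71/6.265) = -1.7554…

-1.76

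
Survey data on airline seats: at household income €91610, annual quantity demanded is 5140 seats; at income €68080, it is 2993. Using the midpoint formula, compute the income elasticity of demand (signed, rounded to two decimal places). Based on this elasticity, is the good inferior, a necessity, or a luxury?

1.79; luxury

%ΔQ = (2993 − 5140)/[( 5140 + 2993)/2] = -2147/4066.5 = -0.527972…
%ΔIncome = (68080 − 91610)/[( 91610 + 68080)/2] = -23530/79845 = -0.294695…
E_income = (-2147/4066.5) / (-23530/79845) = 1.7915…
E_income > 1 ⇒ normal good, luxury.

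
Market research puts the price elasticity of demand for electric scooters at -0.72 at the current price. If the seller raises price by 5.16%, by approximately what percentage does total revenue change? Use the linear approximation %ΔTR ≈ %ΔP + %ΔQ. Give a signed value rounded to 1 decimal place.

+1.4%

%ΔQ ≈ Ed × %ΔP = (-0.72) × (+5.16%) = -3.7152%
%ΔTR ≈ %ΔP + %ΔQ = (+5.16%) + (-3.7152%) = +1.4448%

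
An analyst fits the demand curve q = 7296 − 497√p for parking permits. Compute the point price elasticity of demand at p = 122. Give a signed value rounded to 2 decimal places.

dq/dp = −497/(2√p) = -22.4981. At p = 122, q = 1806.46.
Ed = (dq/dp)·(p/q) = (-22.4981) × (122/1806.46) = -1.5194…

-1.52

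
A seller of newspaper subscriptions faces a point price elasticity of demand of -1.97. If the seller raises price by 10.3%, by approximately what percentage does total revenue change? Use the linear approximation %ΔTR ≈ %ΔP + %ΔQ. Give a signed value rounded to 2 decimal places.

%ΔQ ≈ Ed × %ΔP = (-1.97) × (+10.3%) = -20.2910%
%ΔTR ≈ %ΔP + %ΔQ = (+10.3%) + (-20.2910%) = -9.9910%

-9.99%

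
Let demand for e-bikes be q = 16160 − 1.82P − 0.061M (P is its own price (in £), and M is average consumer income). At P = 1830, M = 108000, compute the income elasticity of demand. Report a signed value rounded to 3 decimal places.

At the given values, q = 16160 − 1.82(1830) − 0.061(108000) = 6241.4.
∂q/∂M = -0.061.
E = (-0.061) × (108000/6241.4) = -1.05553…

-1.056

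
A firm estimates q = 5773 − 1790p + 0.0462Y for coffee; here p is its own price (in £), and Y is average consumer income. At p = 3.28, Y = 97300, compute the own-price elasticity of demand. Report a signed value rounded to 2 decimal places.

At the given values, q = 5773 − 1790(3.28) + 0.0462(97300) = 4397.06.
∂q/∂p = −1790.
E = (-1790) × (3.28/4397.06) = -1.3352…

-1.34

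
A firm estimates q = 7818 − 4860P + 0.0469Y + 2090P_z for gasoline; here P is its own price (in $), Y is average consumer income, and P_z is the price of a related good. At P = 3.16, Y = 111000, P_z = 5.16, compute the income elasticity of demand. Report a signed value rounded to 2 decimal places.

At the given values, q = 7818 − 4860(3.16) + 0.0469(111000) + 2090(5.16) = 8450.7.
∂q/∂Y = 0.0469.
E = (0.0469) × (111000/8450.7) = 0.6160…

0.62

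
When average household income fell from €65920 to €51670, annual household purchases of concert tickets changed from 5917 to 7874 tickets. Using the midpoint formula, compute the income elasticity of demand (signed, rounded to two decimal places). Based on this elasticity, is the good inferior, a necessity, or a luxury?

-1.17; inferior

%ΔQ = (7874 − 5917)/[( 5917 + 7874)/2] = 1957/6895.5 = 0.283808…
%ΔIncome = (51670 − 65920)/[( 65920 + 51670)/2] = -14250/58795 = -0.242367…
E_income = (1957/6895.5) / (-14250/58795) = -1.1709…
E_income < 0 ⇒ inferior good.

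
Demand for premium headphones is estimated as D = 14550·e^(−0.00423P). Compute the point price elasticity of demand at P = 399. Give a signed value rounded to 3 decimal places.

dD/dP = −0.00423·D = -11.3819. At P = 399, D = 2690.75.
Ed = (dD/dP)·(P/D) = (-11.3819) × (399/2690.75) = -1.68777

-1.688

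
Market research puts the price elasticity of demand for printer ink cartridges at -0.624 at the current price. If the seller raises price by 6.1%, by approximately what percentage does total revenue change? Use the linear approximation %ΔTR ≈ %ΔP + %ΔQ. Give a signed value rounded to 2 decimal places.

+2.29%

%ΔQ ≈ Ed × %ΔP = (-0.624) × (+6.1%) = -3.8064%
%ΔTR ≈ %ΔP + %ΔQ = (+6.1%) + (-3.8064%) = +2.2936%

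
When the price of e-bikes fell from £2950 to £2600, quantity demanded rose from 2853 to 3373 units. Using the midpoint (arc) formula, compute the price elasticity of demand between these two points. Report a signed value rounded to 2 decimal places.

%ΔQ = (3373 − 2853) / [(2853 + 3373)/2] = 520/3113 = 0.167041…
%ΔP = (2600 − 2950) / [(2950 + 2600)/2] = -350/2775 = -0.126126…
Arc Ed = %ΔQ / %ΔP = (520/3113) / (-350/2775) = -1.3243…

-1.32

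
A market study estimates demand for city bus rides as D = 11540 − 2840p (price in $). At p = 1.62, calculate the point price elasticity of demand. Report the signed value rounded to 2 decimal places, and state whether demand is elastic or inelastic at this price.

-0.66; inelastic

dD/dp = −2840. At p = 1.62, D = 11540 − 2840(1.62) = 6939.2.
Ed = (dD/dp)·(p/D) = −2840 × (1.62/6939.2) = -0.6630…
|Ed| = 0.66 < 1, so demand is inelastic.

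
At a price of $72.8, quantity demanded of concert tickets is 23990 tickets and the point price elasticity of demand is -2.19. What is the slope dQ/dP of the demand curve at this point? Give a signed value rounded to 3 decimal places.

Ed = (dQ/dP)·(P/Q) ⇒ dQ/dP = Ed·Q/P = (-2.19)·23990/72.8 = -721.67719…

-721.677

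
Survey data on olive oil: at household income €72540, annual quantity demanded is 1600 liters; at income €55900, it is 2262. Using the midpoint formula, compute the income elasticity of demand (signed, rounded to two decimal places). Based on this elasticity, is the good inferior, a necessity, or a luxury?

%ΔQ = (2262 − 1600)/[( 1600 + 2262)/2] = 662/1931 = 0.342827…
%ΔIncome = (55900 − 72540)/[( 72540 + 55900)/2] = -16640/64220 = -0.259109…
E_income = (662/1931) / (-16640/64220) = -1.3231…
E_income < 0 ⇒ inferior good.

-1.32; inferior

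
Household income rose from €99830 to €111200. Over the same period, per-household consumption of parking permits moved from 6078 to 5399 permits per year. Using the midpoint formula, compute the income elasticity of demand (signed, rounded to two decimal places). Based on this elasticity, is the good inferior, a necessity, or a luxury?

-1.10; inferior

%ΔQ = (5399 − 6078)/[( 6078 + 5399)/2] = -679/5738.5 = -0.118323…
%ΔIncome = (111200 − 99830)/[( 99830 + 111200)/2] = 11370/105515 = 0.107757…
E_income = (-679/5738.5) / (11370/105515) = -1.0980…
E_income < 0 ⇒ inferior good.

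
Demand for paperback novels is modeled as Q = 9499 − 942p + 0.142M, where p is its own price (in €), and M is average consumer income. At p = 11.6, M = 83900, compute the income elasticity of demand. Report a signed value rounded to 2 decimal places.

1.14

At the given values, Q = 9499 − 942(11.6) + 0.142(83900) = 10485.6.
∂Q/∂M = 0.142.
E = (0.142) × (83900/10485.6) = 1.1362…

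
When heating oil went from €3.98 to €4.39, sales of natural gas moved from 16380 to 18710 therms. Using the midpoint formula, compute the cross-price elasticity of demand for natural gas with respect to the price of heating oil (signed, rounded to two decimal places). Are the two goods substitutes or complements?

1.36; substitutes

%ΔQ_{natural gas} = (18710 − 16380)/avg = 2330/17545 = 0.132801…
%ΔP_{heating oil} = (4.39 − 3.98)/avg = 0.41/4.185 = 0.097968…
E_cross = (2330/17545) / (0.41/4.185) = 1.3555…
E_cross > 0 ⇒ the goods are substitutes.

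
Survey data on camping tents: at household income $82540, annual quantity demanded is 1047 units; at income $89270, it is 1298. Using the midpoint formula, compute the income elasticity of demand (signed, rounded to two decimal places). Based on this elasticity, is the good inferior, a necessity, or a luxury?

2.73; luxury

%ΔQ = (1298 − 1047)/[( 1047 + 1298)/2] = 251/1172.5 = 0.214072…
%ΔIncome = (89270 − 82540)/[( 82540 + 89270)/2] = 6730/85905 = 0.078342…
E_income = (251/1172.5) / (6730/85905) = 2.7325…
E_income > 1 ⇒ normal good, luxury.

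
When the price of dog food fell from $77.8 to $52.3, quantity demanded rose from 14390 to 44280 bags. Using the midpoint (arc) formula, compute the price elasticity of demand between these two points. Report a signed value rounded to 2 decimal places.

%ΔQ = (44280 − 14390) / [(14390 + 44280)/2] = 29890/29335 = 1.018919…
%ΔP = (52.3 − 77.8) / [(77.8 + 52.3)/2] = -25.5/65.05 = -0.392006…
Arc Ed = %ΔQ / %ΔP = (29890/29335) / (-25.5/65.05) = -2.5992…

-2.60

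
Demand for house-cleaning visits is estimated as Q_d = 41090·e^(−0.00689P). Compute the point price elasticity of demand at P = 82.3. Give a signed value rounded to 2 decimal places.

dQ_d/dP = −0.00689·Q_d = -160.579. At P = 82.3, Q_d = 23306.2.
Ed = (dQ_d/dP)·(P/Q_d) = (-160.579) × (82.3/23306.2) = -0.5670…

-0.57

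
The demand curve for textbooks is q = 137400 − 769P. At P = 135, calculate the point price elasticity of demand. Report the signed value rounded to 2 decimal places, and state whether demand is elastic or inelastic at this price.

-3.09; elastic

dq/dP = −769. At P = 135, q = 137400 − 769(135) = 33585.
Ed = (dq/dP)·(P/q) = −769 × (135/33585) = -3.0911…
|Ed| = 3.09 > 1, so demand is elastic.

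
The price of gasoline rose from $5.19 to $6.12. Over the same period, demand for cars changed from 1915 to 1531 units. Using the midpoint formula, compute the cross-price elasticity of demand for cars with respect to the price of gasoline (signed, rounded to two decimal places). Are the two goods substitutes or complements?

%ΔQ_{cars} = (1531 − 1915)/avg = -384/1723 = -0.222867…
%ΔP_{gasoline} = (6.12 − 5.19)/avg = 0.93/5.655 = 0.164456…
E_cross = (-384/1723) / (0.93/5.655) = -1.3551…
E_cross < 0 ⇒ the goods are complements.

-1.36; complements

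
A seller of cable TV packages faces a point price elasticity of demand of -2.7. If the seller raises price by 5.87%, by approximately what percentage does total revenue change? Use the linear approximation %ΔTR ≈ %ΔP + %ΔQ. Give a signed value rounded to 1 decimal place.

-10.0%

%ΔQ ≈ Ed × %ΔP = (-2.7) × (+5.87%) = -15.8490%
%ΔTR ≈ %ΔP + %ΔQ = (+5.87%) + (-15.8490%) = -9.9790%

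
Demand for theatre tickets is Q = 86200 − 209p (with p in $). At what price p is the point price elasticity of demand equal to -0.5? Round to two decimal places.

Ed = −209p/(86200 − 209p). Set this equal to -0.5:
209p = 0.5·(86200 − 209p) ⇒ 209p(1 + 0.5) = 0.5·86200
p = 0.5·86200 / (209·1.5) = 137.4800…

137.48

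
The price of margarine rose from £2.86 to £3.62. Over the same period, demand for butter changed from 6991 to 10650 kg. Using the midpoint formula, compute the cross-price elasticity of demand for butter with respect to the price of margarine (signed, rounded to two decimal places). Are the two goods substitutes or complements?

%ΔQ_{butter} = (10650 − 6991)/avg = 3659/8820.5 = 0.414829…
%ΔP_{margarine} = (3.62 − 2.86)/avg = 0.76/3.24 = 0.234567…
E_cross = (3659/8820.5) / (0.76/3.24) = 1.7684…
E_cross > 0 ⇒ the goods are substitutes.

1.77; substitutes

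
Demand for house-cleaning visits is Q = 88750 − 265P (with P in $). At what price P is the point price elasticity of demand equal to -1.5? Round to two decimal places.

Ed = −265P/(88750 − 265P). Set this equal to -1.5:
265P = 1.5·(88750 − 265P) ⇒ 265P(1 + 1.5) = 1.5·88750
P = 1.5·88750 / (265·2.5) = 200.9433…

200.94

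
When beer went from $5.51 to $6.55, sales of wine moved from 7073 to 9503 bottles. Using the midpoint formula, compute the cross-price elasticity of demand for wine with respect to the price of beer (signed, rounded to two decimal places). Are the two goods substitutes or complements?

1.70; substitutes

%ΔQ_{wine} = (9503 − 7073)/avg = 2430/8288 = 0.293194…
%ΔP_{beer} = (6.55 − 5.51)/avg = 1.04/6.03 = 0.172470…
E_cross = (2430/8288) / (1.04/6.03) = 1.6999…
E_cross > 0 ⇒ the goods are substitutes.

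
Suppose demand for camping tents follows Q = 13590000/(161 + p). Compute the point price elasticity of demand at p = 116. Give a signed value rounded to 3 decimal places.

-0.419

dQ/dp = −13590000/(161 + p)² = -177.117. At p = 116, Q = 49061.4.
Ed = (dQ/dp)·(p/Q) = (-177.117) × (116/49061.4) = -0.41877…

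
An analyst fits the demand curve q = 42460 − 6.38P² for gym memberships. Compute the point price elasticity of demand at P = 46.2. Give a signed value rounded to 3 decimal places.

-0.944

dq/dP = −2·6.38·P = -589.512. At P = 46.2, q = 28842.2728.
Ed = (dq/dP)·(P/q) = (-589.512) × (46.2/28842.2728) = -0.94428…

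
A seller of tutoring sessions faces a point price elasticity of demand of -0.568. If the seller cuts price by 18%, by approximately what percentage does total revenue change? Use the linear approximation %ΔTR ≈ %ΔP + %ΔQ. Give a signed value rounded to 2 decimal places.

%ΔQ ≈ Ed × %ΔP = (-0.568) × (-18%) = +10.2240%
%ΔTR ≈ %ΔP + %ΔQ = (-18%) + (+10.2240%) = -7.7760%

-7.78%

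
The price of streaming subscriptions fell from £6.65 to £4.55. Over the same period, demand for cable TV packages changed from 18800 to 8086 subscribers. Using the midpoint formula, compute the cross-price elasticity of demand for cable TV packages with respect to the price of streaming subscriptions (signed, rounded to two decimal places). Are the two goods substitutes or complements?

2.13; substitutes

%ΔQ_{cable TV packages} = (8086 − 18800)/avg = -10714/13443 = -0.796994…
%ΔP_{streaming subscriptions} = (4.55 − 6.65)/avg = -2.1/5.6 = -0.375
E_cross = (-10714/13443) / (-2.1/5.6) = 2.1253…
E_cross > 0 ⇒ the goods are substitutes.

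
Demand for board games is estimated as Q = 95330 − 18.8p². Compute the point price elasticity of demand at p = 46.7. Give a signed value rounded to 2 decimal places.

dQ/dp = −2·18.8·p = -1755.92. At p = 46.7, Q = 54329.268.
Ed = (dQ/dp)·(p/Q) = (-1755.92) × (46.7/54329.268) = -1.5093…

-1.51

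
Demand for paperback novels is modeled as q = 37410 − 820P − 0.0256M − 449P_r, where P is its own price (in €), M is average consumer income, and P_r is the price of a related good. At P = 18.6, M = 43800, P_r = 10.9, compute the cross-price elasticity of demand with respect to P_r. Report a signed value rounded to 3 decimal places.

-0.303

At the given values, q = 37410 − 820(18.6) − 0.0256(43800) − 449(10.9) = 16142.62.
∂q/∂P_r = -449.
E = (-449) × (10.9/16142.62) = -0.30317…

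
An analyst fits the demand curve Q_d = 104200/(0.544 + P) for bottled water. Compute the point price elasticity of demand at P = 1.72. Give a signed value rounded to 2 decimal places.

dQ_d/dP = −104200/(0.544 + P)² = -20328.9. At P = 1.72, Q_d = 46024.7.
Ed = (dQ_d/dP)·(P/Q_d) = (-20328.9) × (1.72/46024.7) = -0.7597…

-0.76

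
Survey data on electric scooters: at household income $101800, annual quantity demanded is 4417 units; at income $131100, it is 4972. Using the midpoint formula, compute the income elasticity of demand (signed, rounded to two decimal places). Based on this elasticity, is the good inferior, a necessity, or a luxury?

0.47; necessity

%ΔQ = (4972 − 4417)/[( 4417 + 4972)/2] = 555/4694.5 = 0.118223…
%ΔIncome = (131100 − 101800)/[( 101800 + 131100)/2] = 29300/116450 = 0.251610…
E_income = (555/4694.5) / (29300/116450) = 0.4698…
0 < E_income < 1 ⇒ normal good, necessity.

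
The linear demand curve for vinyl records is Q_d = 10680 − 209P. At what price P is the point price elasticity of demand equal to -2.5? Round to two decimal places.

Ed = −209P/(10680 − 209P). Set this equal to -2.5:
209P = 2.5·(10680 − 209P) ⇒ 209P(1 + 2.5) = 2.5·10680
P = 2.5·10680 / (209·3.5) = 36.5003…

36.50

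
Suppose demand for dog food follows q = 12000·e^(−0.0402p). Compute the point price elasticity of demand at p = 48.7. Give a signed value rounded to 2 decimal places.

dq/dp = −0.0402·q = -68.1038. At p = 48.7, q = 1694.13.
Ed = (dq/dp)·(p/q) = (-68.1038) × (48.7/1694.13) = -1.9577…

-1.96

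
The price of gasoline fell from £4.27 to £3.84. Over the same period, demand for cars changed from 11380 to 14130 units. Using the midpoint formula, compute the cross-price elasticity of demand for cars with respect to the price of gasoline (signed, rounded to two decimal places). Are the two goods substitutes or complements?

%ΔQ_{cars} = (14130 − 11380)/avg = 2750/12755 = 0.215601…
%ΔP_{gasoline} = (3.84 − 4.27)/avg = -0.43/4.055 = -0.106041…
E_cross = (2750/12755) / (-0.43/4.055) = -2.0331…
E_cross < 0 ⇒ the goods are complements.

-2.03; complements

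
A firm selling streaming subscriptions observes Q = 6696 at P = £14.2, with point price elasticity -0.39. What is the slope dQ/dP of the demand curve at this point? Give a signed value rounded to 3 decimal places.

-183.904

Ed = (dQ/dP)·(P/Q) ⇒ dQ/dP = Ed·Q/P = (-0.39)·6696/14.2 = -183.90422…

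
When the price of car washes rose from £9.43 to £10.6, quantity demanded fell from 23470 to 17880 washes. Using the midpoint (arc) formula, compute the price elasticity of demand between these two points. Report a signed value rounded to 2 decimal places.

-2.31

%ΔQ = (17880 − 23470) / [(23470 + 17880)/2] = -5590/20675 = -0.270374…
%ΔP = (10.6 − 9.43) / [(9.43 + 10.6)/2] = 1.17/10.015 = 0.116824…
Arc Ed = %ΔQ / %ΔP = (-5590/20675) / (1.17/10.015) = -2.3143…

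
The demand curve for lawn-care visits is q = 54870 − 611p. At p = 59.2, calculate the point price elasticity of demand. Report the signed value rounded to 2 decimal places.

-1.93

dq/dp = −611. At p = 59.2, q = 54870 − 611(59.2) = 18698.8.
Ed = (dq/dp)·(p/q) = −611 × (59.2/18698.8) = -1.9344…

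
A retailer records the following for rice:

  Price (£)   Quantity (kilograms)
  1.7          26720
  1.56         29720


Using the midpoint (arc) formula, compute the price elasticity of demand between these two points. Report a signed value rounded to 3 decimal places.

%ΔQ = (29720 − 26720) / [(26720 + 29720)/2] = 3000/28220 = 0.106307…
%ΔP = (1.56 − 1.7) / [(1.7 + 1.56)/2] = -0.14/1.63 = -0.085889…
Arc Ed = %ΔQ / %ΔP = (3000/28220) / (-0.14/1.63) = -1.23772…

-1.238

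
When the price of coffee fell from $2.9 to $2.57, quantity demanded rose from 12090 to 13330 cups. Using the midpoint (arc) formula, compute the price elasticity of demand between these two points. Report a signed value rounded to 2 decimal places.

%ΔQ = (13330 − 12090) / [(12090 + 13330)/2] = 1240/12710 = 0.097560…
%ΔP = (2.57 − 2.9) / [(2.9 + 2.57)/2] = -0.33/2.735 = -0.120658…
Arc Ed = %ΔQ / %ΔP = (1240/12710) / (-0.33/2.735) = -0.8085…

-0.81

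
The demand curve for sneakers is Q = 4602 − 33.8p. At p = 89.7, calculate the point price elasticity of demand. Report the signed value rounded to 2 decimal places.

-1.93

dQ/dp = −33.8. At p = 89.7, Q = 4602 − 33.8(89.7) = 1570.14.
Ed = (dQ/dp)·(p/Q) = −33.8 × (89.7/1570.14) = -1.9309…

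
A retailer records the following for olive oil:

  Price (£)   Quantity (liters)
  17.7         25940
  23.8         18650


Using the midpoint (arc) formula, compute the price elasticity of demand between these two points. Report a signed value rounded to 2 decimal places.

-1.11

%ΔQ = (18650 − 25940) / [(25940 + 18650)/2] = -7290/22295 = -0.326979…
%ΔP = (23.8 − 17.7) / [(17.7 + 23.8)/2] = 6.1/20.75 = 0.293975…
Arc Ed = %ΔQ / %ΔP = (-7290/22295) / (6.1/20.75) = -1.1122…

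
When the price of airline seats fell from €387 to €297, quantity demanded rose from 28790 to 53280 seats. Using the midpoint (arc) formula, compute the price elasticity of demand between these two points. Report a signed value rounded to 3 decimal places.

-2.268

%ΔQ = (53280 − 28790) / [(28790 + 53280)/2] = 24490/41035 = 0.596807…
%ΔP = (297 − 387) / [(387 + 297)/2] = -90/342 = -0.263157…
Arc Ed = %ΔQ / %ΔP = (24490/41035) / (-90/342) = -2.26786…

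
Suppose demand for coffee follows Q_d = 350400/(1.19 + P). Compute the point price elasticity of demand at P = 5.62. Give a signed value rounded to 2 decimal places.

-0.83

dQ_d/dP = −350400/(1.19 + P)² = -7555.62. At P = 5.62, Q_d = 51453.7.
Ed = (dQ_d/dP)·(P/Q_d) = (-7555.62) × (5.62/51453.7) = -0.8252…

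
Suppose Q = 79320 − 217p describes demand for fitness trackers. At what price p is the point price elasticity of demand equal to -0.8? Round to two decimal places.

162.46

Ed = −217p/(79320 − 217p). Set this equal to -0.8:
217p = 0.8·(79320 − 217p) ⇒ 217p(1 + 0.8) = 0.8·79320
p = 0.8·79320 / (217·1.8) = 162.4577…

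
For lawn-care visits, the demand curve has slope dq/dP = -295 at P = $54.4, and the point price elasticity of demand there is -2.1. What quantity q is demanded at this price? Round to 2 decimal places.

Ed = (dq/dP)·(P/q) ⇒ q = (dq/dP)·P/Ed = (-295)·54.4/(-2.1) = 7641.9047…

7641.90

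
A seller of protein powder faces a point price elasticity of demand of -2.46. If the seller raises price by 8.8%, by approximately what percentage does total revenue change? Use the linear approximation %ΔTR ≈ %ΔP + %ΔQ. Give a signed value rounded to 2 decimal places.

%ΔQ ≈ Ed × %ΔP = (-2.46) × (+8.8%) = -21.6480%
%ΔTR ≈ %ΔP + %ΔQ = (+8.8%) + (-21.6480%) = -12.8480%

-12.85%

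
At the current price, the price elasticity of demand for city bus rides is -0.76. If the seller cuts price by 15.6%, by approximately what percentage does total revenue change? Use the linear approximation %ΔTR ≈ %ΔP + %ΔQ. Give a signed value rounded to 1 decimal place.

-3.7%

%ΔQ ≈ Ed × %ΔP = (-0.76) × (-15.6%) = +11.8560%
%ΔTR ≈ %ΔP + %ΔQ = (-15.6%) + (+11.8560%) = -3.7440%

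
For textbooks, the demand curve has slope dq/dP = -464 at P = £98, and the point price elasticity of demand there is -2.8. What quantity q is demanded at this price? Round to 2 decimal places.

Ed = (dq/dP)·(P/q) ⇒ q = (dq/dP)·P/Ed = (-464)·98/(-2.8) = 16240

16240.00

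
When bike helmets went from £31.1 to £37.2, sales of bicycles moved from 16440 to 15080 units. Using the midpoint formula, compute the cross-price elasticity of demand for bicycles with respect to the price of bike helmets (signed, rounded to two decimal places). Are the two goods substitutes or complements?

-0.48; complements

%ΔQ_{bicycles} = (15080 − 16440)/avg = -1360/15760 = -0.086294…
%ΔP_{bike helmets} = (37.2 − 31.1)/avg = 6.1/34.15 = 0.178623…
E_cross = (-1360/15760) / (6.1/34.15) = -0.4831…
E_cross < 0 ⇒ the goods are complements.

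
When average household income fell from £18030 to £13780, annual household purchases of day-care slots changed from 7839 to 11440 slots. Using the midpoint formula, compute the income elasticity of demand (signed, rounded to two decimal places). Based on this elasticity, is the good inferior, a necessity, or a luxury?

-1.40; inferior

%ΔQ = (11440 − 7839)/[( 7839 + 11440)/2] = 3601/9639.5 = 0.373567…
%ΔIncome = (13780 − 18030)/[( 18030 + 13780)/2] = -4250/15905 = -0.267211…
E_income = (3601/9639.5) / (-4250/15905) = -1.3980…
E_income < 0 ⇒ inferior good.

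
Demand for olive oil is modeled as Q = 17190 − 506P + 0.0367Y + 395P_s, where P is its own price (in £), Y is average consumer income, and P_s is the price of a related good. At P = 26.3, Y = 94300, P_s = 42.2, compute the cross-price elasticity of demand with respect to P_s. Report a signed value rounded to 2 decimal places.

0.69

At the given values, Q = 17190 − 506(26.3) + 0.0367(94300) + 395(42.2) = 24012.01.
∂Q/∂P_s = 395.
E = (395) × (42.2/24012.01) = 0.6941…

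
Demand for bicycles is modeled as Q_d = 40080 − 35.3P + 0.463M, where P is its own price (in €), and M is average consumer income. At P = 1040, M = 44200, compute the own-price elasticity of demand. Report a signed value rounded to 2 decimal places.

At the given values, Q_d = 40080 − 35.3(1040) + 0.463(44200) = 23832.6.
∂Q_d/∂P = −35.3.
E = (-35.3) × (1040/23832.6) = -1.5404…

-1.54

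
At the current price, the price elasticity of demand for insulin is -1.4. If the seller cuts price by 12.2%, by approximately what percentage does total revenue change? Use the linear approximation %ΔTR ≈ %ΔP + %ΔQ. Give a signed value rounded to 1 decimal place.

+4.9%

%ΔQ ≈ Ed × %ΔP = (-1.4) × (-12.2%) = +17.0800%
%ΔTR ≈ %ΔP + %ΔQ = (-12.2%) + (+17.0800%) = +4.8800%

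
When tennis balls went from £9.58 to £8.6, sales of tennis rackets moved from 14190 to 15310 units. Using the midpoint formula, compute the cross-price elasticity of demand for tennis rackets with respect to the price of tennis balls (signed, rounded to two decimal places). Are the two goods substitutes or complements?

%ΔQ_{tennis rackets} = (15310 − 14190)/avg = 1120/14750 = 0.075932…
%ΔP_{tennis balls} = (8.6 − 9.58)/avg = -0.98/9.09 = -0.107810…
E_cross = (1120/14750) / (-0.98/9.09) = -0.7043…
E_cross < 0 ⇒ the goods are complements.

-0.70; complements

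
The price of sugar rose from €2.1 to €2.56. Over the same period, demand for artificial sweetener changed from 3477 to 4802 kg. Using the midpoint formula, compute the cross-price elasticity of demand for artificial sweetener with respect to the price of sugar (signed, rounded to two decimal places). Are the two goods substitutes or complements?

1.62; substitutes

%ΔQ_{artificial sweetener} = (4802 − 3477)/avg = 1325/4139.5 = 0.320086…
%ΔP_{sugar} = (2.56 − 2.1)/avg = 0.46/2.33 = 0.197424…
E_cross = (1325/4139.5) / (0.46/2.33) = 1.6213…
E_cross > 0 ⇒ the goods are substitutes.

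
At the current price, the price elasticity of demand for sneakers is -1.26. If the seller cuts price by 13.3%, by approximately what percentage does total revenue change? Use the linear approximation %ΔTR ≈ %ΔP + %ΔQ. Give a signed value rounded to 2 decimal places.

%ΔQ ≈ Ed × %ΔP = (-1.26) × (-13.3%) = +16.7580%
%ΔTR ≈ %ΔP + %ΔQ = (-13.3%) + (+16.7580%) = +3.4580%

+3.46%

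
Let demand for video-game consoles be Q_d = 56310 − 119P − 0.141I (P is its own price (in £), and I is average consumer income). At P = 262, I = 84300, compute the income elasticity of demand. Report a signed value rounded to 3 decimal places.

-0.897

At the given values, Q_d = 56310 − 119(262) − 0.141(84300) = 13245.7.
∂Q_d/∂I = -0.141.
E = (-0.141) × (84300/13245.7) = -0.89737…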